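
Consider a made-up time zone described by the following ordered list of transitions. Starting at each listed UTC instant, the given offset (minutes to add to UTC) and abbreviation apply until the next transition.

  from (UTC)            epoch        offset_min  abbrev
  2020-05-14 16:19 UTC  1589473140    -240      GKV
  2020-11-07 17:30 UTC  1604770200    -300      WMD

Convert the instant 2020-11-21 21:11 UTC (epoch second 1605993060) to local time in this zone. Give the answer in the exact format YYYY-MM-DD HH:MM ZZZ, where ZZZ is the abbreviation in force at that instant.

Query: 2020-11-21 21:11 UTC
Rule 2/2 (WMD, -05:00): 2020-11-07 17:30 UTC ≤ query < +∞
21·60 + 11 - 300 = 971 min
971 = 0·1440 + 971; 971 = 16·60 + 11 → 16:11, same day
→ 2020-11-21 16:11 WMD

2020-11-21 16:11 WMD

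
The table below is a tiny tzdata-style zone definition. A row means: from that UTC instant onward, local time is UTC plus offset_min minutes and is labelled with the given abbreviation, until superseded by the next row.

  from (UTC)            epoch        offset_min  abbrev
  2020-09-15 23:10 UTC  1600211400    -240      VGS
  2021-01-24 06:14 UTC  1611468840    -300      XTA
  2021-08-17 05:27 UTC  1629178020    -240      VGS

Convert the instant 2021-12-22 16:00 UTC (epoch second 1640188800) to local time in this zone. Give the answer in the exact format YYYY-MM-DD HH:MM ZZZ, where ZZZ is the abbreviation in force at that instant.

2021-12-22 12:00 VGS

Query: 2021-12-22 16:00 UTC
Rule 3/3 (VGS, -04:00): 2021-08-17 05:27 UTC ≤ query < +∞
16·60 + 0 - 240 = 720 min
720 = 0·1440 + 720; 720 = 12·60 + 0 → 12:00, same day
→ 2021-12-22 12:00 VGS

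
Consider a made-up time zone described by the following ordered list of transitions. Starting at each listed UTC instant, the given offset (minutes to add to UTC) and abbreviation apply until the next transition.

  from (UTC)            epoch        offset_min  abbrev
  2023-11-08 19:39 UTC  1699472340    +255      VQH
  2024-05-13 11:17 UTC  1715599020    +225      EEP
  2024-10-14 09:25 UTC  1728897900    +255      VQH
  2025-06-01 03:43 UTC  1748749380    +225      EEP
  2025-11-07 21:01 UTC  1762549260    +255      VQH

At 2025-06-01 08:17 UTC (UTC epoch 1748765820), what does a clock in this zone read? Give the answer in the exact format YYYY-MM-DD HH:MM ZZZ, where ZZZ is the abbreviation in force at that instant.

2025-06-01 12:02 EEP

Query: 2025-06-01 08:17 UTC
Rule 4/5 (EEP, +03:45): 2025-06-01 03:43 UTC ≤ query < 2025-11-07 21:01 UTC
8·60 + 17 + 225 = 722 min
722 = 0·1440 + 722; 722 = 12·60 + 2 → 12:02, same day
→ 2025-06-01 12:02 EEP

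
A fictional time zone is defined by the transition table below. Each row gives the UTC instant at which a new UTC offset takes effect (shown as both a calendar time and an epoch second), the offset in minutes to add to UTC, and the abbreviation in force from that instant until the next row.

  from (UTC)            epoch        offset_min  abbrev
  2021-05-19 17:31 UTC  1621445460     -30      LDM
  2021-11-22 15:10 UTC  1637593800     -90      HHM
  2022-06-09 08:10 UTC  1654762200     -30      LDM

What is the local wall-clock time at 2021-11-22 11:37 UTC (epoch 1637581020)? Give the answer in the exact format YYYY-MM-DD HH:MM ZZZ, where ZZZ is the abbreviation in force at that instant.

2021-11-22 11:07 LDM

Query: 2021-11-22 11:37 UTC
Rule 1/3 (LDM, -00:30): 2021-05-19 17:31 UTC ≤ query < 2021-11-22 15:10 UTC
11·60 + 37 - 30 = 667 min
667 = 0·1440 + 667; 667 = 11·60 + 7 → 11:07, same day
→ 2021-11-22 11:07 LDM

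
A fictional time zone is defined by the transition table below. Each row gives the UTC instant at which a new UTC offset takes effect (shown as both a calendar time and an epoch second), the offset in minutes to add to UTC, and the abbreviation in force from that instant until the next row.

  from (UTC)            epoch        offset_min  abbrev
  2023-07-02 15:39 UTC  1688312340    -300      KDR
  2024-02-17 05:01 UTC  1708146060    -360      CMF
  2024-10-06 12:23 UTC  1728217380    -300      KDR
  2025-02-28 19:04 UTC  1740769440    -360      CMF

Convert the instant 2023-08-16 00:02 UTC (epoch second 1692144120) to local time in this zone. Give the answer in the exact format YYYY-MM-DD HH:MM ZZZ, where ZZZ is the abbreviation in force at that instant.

Query: 2023-08-16 00:02 UTC
Rule 1/4 (KDR, -05:00): 2023-07-02 15:39 UTC ≤ query < 2024-02-17 05:01 UTC
0·60 + 2 - 300 = -298 min
-298 = -1·1440 + 1142; 1142 = 19·60 + 2 → 19:02, 2023-08-16 - 1 day = 2023-08-15
→ 2023-08-15 19:02 KDR

2023-08-15 19:02 KDR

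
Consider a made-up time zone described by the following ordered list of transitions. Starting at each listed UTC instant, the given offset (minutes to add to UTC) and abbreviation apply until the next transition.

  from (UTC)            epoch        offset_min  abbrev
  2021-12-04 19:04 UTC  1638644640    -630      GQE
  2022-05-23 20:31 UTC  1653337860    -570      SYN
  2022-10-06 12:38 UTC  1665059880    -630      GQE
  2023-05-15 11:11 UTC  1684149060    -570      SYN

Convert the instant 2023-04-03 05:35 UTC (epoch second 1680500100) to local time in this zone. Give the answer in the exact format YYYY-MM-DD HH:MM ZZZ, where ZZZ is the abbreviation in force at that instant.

2023-04-02 19:05 GQE

Query: 2023-04-03 05:35 UTC
Rule 3/4 (GQE, -10:30): 2022-10-06 12:38 UTC ≤ query < 2023-05-15 11:11 UTC
5·60 + 35 - 630 = -295 min
-295 = -1·1440 + 1145; 1145 = 19·60 + 5 → 19:05, 2023-04-03 - 1 day = 2023-04-02
→ 2023-04-02 19:05 GQE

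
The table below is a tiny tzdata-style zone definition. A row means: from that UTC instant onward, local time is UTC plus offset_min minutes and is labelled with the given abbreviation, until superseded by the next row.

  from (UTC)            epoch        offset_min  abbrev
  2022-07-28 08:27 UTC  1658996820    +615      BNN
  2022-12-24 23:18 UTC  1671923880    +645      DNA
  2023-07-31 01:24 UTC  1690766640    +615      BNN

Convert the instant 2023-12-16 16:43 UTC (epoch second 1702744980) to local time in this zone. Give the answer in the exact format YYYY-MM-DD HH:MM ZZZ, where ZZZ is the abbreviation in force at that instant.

Query: 2023-12-16 16:43 UTC
Rule 3/3 (BNN, +10:15): 2023-07-31 01:24 UTC ≤ query < +∞
16·60 + 43 + 615 = 1618 min
1618 = 1·1440 + 178; 178 = 2·60 + 58 → 02:58, 2023-12-16 + 1 day = 2023-12-17
→ 2023-12-17 02:58 BNN

2023-12-17 02:58 BNN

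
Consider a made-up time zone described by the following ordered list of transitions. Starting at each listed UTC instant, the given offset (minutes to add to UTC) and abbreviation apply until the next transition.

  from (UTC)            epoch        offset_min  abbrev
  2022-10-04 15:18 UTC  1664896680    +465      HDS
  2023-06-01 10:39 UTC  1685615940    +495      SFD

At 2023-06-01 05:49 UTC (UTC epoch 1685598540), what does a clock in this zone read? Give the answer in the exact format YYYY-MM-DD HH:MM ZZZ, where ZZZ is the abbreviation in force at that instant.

Query: 2023-06-01 05:49 UTC
Rule 1/2 (HDS, +07:45): 2022-10-04 15:18 UTC ≤ query < 2023-06-01 10:39 UTC
5·60 + 49 + 465 = 814 min
814 = 0·1440 + 814; 814 = 13·60 + 34 → 13:34, same day
→ 2023-06-01 13:34 HDS

2023-06-01 13:34 HDS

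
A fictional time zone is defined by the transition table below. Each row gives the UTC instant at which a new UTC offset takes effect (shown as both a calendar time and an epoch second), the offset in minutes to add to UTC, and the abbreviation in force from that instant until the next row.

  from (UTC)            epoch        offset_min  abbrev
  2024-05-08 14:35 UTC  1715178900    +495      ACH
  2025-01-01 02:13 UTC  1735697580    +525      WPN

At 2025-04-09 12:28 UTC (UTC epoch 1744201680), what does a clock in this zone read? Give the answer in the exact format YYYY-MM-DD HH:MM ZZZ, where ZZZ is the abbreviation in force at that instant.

2025-04-09 21:13 WPN

Query: 2025-04-09 12:28 UTC
Rule 2/2 (WPN, +08:45): 2025-01-01 02:13 UTC ≤ query < +∞
12·60 + 28 + 525 = 1273 min
1273 = 0·1440 + 1273; 1273 = 21·60 + 13 → 21:13, same day
→ 2025-04-09 21:13 WPN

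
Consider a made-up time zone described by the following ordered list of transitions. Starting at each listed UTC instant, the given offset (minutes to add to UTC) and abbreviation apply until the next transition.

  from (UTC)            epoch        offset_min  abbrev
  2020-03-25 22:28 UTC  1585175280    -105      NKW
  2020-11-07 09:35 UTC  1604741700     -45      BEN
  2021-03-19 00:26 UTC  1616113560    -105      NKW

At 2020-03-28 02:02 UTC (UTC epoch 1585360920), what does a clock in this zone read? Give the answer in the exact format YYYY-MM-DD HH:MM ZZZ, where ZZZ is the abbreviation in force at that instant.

2020-03-28 00:17 NKW

Query: 2020-03-28 02:02 UTC
Rule 1/3 (NKW, -01:45): 2020-03-25 22:28 UTC ≤ query < 2020-11-07 09:35 UTC
2·60 + 2 - 105 = 17 min
17 = 0·1440 + 17; 17 = 0·60 + 17 → 00:17, same day
→ 2020-03-28 00:17 NKW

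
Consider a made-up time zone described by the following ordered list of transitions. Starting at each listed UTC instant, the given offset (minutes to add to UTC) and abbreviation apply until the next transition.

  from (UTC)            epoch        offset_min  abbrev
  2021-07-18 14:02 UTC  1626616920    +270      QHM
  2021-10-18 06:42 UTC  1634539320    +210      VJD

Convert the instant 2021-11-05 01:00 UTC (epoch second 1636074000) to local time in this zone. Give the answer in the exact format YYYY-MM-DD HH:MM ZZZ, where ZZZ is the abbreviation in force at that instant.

2021-11-05 04:30 VJD

Query: 2021-11-05 01:00 UTC
Rule 2/2 (VJD, +03:30): 2021-10-18 06:42 UTC ≤ query < +∞
1·60 + 0 + 210 = 270 min
270 = 0·1440 + 270; 270 = 4·60 + 30 → 04:30, same day
→ 2021-11-05 04:30 VJD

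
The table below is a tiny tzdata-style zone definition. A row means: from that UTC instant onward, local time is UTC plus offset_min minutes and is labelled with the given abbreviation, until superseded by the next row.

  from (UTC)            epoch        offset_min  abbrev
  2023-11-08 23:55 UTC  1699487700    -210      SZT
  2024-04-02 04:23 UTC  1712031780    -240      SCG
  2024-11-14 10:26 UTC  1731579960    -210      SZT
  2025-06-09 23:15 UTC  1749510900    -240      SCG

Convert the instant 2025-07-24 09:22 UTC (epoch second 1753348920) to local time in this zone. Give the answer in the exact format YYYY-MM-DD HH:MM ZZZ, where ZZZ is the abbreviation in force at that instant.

2025-07-24 05:22 SCG

Query: 2025-07-24 09:22 UTC
Rule 4/4 (SCG, -04:00): 2025-06-09 23:15 UTC ≤ query < +∞
9·60 + 22 - 240 = 322 min
322 = 0·1440 + 322; 322 = 5·60 + 22 → 05:22, same day
→ 2025-07-24 05:22 SCG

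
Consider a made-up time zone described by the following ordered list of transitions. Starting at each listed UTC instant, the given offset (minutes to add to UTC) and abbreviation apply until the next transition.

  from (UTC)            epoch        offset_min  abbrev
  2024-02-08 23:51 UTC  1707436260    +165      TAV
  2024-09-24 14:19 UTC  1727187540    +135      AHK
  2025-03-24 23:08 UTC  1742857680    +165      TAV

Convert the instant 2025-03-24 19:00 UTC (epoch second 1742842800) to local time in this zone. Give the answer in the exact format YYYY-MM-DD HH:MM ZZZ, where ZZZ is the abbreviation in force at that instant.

2025-03-24 21:15 AHK

Query: 2025-03-24 19:00 UTC
Rule 2/3 (AHK, +02:15): 2024-09-24 14:19 UTC ≤ query < 2025-03-24 23:08 UTC
19·60 + 0 + 135 = 1275 min
1275 = 0·1440 + 1275; 1275 = 21·60 + 15 → 21:15, same day
→ 2025-03-24 21:15 AHK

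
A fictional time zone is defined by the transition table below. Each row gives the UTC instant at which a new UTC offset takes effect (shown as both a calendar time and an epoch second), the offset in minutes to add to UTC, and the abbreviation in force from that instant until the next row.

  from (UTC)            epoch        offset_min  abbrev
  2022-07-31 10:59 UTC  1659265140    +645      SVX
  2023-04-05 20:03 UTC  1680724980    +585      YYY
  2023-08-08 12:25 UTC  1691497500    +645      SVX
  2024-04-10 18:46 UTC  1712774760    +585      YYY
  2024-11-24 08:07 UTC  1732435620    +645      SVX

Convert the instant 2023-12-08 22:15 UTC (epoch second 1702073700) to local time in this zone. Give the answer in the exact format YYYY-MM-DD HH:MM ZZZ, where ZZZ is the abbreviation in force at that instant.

2023-12-09 09:00 SVX

Query: 2023-12-08 22:15 UTC
Rule 3/5 (SVX, +10:45): 2023-08-08 12:25 UTC ≤ query < 2024-04-10 18:46 UTC
22·60 + 15 + 645 = 1980 min
1980 = 1·1440 + 540; 540 = 9·60 + 0 → 09:00, 2023-12-08 + 1 day = 2023-12-09
→ 2023-12-09 09:00 SVX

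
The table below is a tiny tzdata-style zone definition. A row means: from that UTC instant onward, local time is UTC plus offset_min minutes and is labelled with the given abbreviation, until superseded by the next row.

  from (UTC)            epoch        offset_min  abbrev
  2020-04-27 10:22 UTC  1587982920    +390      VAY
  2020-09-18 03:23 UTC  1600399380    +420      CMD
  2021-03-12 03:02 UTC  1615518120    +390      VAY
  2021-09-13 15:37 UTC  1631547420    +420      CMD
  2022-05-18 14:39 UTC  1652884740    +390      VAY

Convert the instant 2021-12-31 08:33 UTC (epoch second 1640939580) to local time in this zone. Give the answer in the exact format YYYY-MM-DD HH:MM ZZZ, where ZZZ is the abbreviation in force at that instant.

2021-12-31 15:33 CMD

Query: 2021-12-31 08:33 UTC
Rule 4/5 (CMD, +07:00): 2021-09-13 15:37 UTC ≤ query < 2022-05-18 14:39 UTC
8·60 + 33 + 420 = 933 min
933 = 0·1440 + 933; 933 = 15·60 + 33 → 15:33, same day
→ 2021-12-31 15:33 CMD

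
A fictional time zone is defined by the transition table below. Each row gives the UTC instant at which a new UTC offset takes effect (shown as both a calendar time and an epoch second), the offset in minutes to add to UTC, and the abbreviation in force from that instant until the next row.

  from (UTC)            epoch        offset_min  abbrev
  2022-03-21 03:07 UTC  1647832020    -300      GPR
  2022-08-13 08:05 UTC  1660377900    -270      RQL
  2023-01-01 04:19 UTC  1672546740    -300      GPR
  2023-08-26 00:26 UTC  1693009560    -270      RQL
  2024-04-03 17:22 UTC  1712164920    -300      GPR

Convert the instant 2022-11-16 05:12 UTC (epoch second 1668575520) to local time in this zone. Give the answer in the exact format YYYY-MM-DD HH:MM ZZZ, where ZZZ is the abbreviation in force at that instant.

Query: 2022-11-16 05:12 UTC
Rule 2/5 (RQL, -04:30): 2022-08-13 08:05 UTC ≤ query < 2023-01-01 04:19 UTC
5·60 + 12 - 270 = 42 min
42 = 0·1440 + 42; 42 = 0·60 + 42 → 00:42, same day
→ 2022-11-16 00:42 RQL

2022-11-16 00:42 RQL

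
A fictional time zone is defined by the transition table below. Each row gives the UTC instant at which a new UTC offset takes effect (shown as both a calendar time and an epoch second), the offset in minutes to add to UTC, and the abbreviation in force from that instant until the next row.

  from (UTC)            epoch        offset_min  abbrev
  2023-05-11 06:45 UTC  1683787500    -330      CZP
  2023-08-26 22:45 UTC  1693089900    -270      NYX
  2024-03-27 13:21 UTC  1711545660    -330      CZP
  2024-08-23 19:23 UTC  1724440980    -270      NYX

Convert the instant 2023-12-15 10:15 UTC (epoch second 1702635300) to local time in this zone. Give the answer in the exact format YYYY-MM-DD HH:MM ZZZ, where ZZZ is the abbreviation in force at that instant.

Query: 2023-12-15 10:15 UTC
Rule 2/4 (NYX, -04:30): 2023-08-26 22:45 UTC ≤ query < 2024-03-27 13:21 UTC
10·60 + 15 - 270 = 345 min
345 = 0·1440 + 345; 345 = 5·60 + 45 → 05:45, same day
→ 2023-12-15 05:45 NYX

2023-12-15 05:45 NYX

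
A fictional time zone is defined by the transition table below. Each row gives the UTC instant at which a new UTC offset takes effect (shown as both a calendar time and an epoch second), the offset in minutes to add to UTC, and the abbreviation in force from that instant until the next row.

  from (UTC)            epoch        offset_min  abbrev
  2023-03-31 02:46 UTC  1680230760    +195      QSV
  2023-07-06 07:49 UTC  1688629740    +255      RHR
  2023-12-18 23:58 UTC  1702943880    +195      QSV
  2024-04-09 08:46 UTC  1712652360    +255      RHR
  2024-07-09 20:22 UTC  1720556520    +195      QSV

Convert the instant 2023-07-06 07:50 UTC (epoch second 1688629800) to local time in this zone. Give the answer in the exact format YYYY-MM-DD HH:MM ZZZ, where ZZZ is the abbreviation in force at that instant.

Query: 2023-07-06 07:50 UTC
Rule 2/5 (RHR, +04:15): 2023-07-06 07:49 UTC ≤ query < 2023-12-18 23:58 UTC
7·60 + 50 + 255 = 725 min
725 = 0·1440 + 725; 725 = 12·60 + 5 → 12:05, same day
→ 2023-07-06 12:05 RHR

2023-07-06 12:05 RHR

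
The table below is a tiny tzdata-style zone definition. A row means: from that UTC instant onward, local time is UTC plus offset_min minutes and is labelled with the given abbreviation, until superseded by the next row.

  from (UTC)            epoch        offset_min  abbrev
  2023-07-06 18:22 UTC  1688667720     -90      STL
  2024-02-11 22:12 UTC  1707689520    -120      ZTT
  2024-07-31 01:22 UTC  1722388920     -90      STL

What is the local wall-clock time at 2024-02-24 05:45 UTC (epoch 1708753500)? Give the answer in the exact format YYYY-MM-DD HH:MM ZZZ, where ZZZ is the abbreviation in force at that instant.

2024-02-24 03:45 ZTT

Query: 2024-02-24 05:45 UTC
Rule 2/3 (ZTT, -02:00): 2024-02-11 22:12 UTC ≤ query < 2024-07-31 01:22 UTC
5·60 + 45 - 120 = 225 min
225 = 0·1440 + 225; 225 = 3·60 + 45 → 03:45, same day
→ 2024-02-24 03:45 ZTT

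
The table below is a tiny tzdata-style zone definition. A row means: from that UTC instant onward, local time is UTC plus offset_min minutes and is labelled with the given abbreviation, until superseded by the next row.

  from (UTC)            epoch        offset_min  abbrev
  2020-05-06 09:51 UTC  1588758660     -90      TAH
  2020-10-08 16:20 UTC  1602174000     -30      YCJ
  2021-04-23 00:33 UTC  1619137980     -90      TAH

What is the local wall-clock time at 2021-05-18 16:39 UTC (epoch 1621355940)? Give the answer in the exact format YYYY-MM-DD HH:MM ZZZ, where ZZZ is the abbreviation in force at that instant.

2021-05-18 15:09 TAH

Query: 2021-05-18 16:39 UTC
Rule 3/3 (TAH, -01:30): 2021-04-23 00:33 UTC ≤ query < +∞
16·60 + 39 - 90 = 909 min
909 = 0·1440 + 909; 909 = 15·60 + 9 → 15:09, same day
→ 2021-05-18 15:09 TAH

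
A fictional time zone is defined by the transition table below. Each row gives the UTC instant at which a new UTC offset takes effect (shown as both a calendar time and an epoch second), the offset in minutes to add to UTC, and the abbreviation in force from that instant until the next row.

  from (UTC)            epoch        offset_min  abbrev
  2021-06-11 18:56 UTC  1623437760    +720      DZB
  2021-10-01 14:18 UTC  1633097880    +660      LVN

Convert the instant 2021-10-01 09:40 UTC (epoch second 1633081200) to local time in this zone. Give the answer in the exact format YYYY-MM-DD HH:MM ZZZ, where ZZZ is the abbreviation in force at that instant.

2021-10-01 21:40 DZB

Query: 2021-10-01 09:40 UTC
Rule 1/2 (DZB, +12:00): 2021-06-11 18:56 UTC ≤ query < 2021-10-01 14:18 UTC
9·60 + 40 + 720 = 1300 min
1300 = 0·1440 + 1300; 1300 = 21·60 + 40 → 21:40, same day
→ 2021-10-01 21:40 DZB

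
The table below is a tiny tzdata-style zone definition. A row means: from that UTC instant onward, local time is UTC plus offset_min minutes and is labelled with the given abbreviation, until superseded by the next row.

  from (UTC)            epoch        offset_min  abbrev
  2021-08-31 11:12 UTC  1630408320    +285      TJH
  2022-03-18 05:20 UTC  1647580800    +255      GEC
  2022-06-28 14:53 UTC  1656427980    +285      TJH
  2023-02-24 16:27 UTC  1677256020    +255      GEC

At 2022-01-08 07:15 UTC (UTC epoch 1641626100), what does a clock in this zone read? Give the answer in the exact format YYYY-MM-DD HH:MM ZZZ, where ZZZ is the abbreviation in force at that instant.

Query: 2022-01-08 07:15 UTC
Rule 1/4 (TJH, +04:45): 2021-08-31 11:12 UTC ≤ query < 2022-03-18 05:20 UTC
7·60 + 15 + 285 = 720 min
720 = 0·1440 + 720; 720 = 12·60 + 0 → 12:00, same day
→ 2022-01-08 12:00 TJH

2022-01-08 12:00 TJH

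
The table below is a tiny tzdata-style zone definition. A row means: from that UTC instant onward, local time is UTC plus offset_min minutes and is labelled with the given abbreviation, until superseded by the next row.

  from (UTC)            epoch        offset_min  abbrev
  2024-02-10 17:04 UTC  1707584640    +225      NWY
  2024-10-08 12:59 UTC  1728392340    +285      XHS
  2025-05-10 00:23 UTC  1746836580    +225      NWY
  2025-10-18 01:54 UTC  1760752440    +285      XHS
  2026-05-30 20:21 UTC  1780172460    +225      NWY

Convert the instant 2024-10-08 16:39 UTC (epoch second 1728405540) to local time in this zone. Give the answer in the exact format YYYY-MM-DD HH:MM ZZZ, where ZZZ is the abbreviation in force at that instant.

Query: 2024-10-08 16:39 UTC
Rule 2/5 (XHS, +04:45): 2024-10-08 12:59 UTC ≤ query < 2025-05-10 00:23 UTC
16·60 + 39 + 285 = 1284 min
1284 = 0·1440 + 1284; 1284 = 21·60 + 24 → 21:24, same day
→ 2024-10-08 21:24 XHS

2024-10-08 21:24 XHS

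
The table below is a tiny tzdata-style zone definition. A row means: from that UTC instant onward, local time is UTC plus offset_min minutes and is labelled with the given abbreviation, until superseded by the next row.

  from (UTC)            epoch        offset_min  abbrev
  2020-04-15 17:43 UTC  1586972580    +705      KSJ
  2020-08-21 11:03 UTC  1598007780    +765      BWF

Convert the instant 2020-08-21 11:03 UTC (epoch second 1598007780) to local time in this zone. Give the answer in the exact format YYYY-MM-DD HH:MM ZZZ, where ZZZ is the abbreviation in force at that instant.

Query: 2020-08-21 11:03 UTC
Rule 2/2 (BWF, +12:45): 2020-08-21 11:03 UTC ≤ query < +∞
11·60 + 3 + 765 = 1428 min
1428 = 0·1440 + 1428; 1428 = 23·60 + 48 → 23:48, same day
→ 2020-08-21 23:48 BWF

2020-08-21 23:48 BWF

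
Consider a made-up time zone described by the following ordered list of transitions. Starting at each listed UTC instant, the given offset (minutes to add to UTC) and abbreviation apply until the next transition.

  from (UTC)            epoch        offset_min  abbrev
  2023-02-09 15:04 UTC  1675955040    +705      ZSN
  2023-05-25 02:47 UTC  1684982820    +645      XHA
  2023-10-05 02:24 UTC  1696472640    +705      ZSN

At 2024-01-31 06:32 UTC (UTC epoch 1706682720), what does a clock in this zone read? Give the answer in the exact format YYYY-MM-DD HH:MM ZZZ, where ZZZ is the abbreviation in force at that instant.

2024-01-31 18:17 ZSN

Query: 2024-01-31 06:32 UTC
Rule 3/3 (ZSN, +11:45): 2023-10-05 02:24 UTC ≤ query < +∞
6·60 + 32 + 705 = 1097 min
1097 = 0·1440 + 1097; 1097 = 18·60 + 17 → 18:17, same day
→ 2024-01-31 18:17 ZSN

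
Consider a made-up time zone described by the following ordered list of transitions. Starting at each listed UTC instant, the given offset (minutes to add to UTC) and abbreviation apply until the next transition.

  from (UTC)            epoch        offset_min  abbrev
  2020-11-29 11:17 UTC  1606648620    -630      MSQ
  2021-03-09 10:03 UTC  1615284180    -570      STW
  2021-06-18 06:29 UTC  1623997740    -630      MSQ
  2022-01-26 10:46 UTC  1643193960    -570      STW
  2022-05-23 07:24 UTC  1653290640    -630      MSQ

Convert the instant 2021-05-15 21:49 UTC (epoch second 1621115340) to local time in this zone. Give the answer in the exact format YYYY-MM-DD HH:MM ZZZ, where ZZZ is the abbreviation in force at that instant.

Query: 2021-05-15 21:49 UTC
Rule 2/5 (STW, -09:30): 2021-03-09 10:03 UTC ≤ query < 2021-06-18 06:29 UTC
21·60 + 49 - 570 = 739 min
739 = 0·1440 + 739; 739 = 12·60 + 19 → 12:19, same day
→ 2021-05-15 12:19 STW

2021-05-15 12:19 STW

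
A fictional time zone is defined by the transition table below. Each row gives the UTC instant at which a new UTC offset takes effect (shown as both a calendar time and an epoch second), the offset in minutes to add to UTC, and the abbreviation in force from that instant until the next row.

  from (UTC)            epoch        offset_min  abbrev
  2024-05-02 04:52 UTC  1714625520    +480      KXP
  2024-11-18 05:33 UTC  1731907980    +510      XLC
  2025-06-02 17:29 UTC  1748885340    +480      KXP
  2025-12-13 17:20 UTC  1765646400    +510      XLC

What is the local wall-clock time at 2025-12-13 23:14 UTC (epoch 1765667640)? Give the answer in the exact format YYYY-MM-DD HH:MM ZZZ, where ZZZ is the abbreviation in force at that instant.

Query: 2025-12-13 23:14 UTC
Rule 4/4 (XLC, +08:30): 2025-12-13 17:20 UTC ≤ query < +∞
23·60 + 14 + 510 = 1904 min
1904 = 1·1440 + 464; 464 = 7·60 + 44 → 07:44, 2025-12-13 + 1 day = 2025-12-14
→ 2025-12-14 07:44 XLC

2025-12-14 07:44 XLC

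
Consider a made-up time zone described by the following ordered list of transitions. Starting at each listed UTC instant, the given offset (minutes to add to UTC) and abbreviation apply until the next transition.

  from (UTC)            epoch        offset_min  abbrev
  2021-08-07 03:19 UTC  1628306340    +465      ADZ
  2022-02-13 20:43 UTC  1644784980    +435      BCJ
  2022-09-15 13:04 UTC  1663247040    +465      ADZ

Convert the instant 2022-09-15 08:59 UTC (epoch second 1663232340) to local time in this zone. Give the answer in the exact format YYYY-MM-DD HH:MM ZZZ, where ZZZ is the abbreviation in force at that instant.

2022-09-15 16:14 BCJ

Query: 2022-09-15 08:59 UTC
Rule 2/3 (BCJ, +07:15): 2022-02-13 20:43 UTC ≤ query < 2022-09-15 13:04 UTC
8·60 + 59 + 435 = 974 min
974 = 0·1440 + 974; 974 = 16·60 + 14 → 16:14, same day
→ 2022-09-15 16:14 BCJ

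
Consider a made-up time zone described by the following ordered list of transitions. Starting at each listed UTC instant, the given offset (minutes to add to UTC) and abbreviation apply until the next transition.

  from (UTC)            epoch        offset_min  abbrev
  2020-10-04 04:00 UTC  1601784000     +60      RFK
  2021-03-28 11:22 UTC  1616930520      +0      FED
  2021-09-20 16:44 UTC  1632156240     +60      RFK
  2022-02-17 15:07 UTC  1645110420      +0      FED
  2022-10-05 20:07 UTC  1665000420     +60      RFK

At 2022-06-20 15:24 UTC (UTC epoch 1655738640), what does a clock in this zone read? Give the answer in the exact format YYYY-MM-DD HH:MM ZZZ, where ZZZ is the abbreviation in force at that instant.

2022-06-20 15:24 FED

Query: 2022-06-20 15:24 UTC
Rule 4/5 (FED, +00:00): 2022-02-17 15:07 UTC ≤ query < 2022-10-05 20:07 UTC
15·60 + 24 + 0 = 924 min
924 = 0·1440 + 924; 924 = 15·60 + 24 → 15:24, same day
→ 2022-06-20 15:24 FED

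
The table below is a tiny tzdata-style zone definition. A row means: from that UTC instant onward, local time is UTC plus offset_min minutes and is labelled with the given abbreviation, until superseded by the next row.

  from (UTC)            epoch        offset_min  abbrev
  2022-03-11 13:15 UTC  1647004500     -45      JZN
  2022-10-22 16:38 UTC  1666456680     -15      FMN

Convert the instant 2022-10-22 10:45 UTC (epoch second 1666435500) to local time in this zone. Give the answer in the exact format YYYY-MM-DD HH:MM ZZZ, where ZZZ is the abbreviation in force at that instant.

2022-10-22 10:00 JZN

Query: 2022-10-22 10:45 UTC
Rule 1/2 (JZN, -00:45): 2022-03-11 13:15 UTC ≤ query < 2022-10-22 16:38 UTC
10·60 + 45 - 45 = 600 min
600 = 0·1440 + 600; 600 = 10·60 + 0 → 10:00, same day
→ 2022-10-22 10:00 JZN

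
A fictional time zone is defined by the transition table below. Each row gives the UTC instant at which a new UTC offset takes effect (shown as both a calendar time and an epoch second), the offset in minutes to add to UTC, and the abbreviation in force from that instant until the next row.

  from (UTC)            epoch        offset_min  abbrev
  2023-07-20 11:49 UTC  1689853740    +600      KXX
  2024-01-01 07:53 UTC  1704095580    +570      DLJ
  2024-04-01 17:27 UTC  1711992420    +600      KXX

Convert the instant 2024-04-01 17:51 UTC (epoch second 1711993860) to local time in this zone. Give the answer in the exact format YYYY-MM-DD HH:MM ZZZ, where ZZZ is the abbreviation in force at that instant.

2024-04-02 03:51 KXX

Query: 2024-04-01 17:51 UTC
Rule 3/3 (KXX, +10:00): 2024-04-01 17:27 UTC ≤ query < +∞
17·60 + 51 + 600 = 1671 min
1671 = 1·1440 + 231; 231 = 3·60 + 51 → 03:51, 2024-04-01 + 1 day = 2024-04-02
→ 2024-04-02 03:51 KXX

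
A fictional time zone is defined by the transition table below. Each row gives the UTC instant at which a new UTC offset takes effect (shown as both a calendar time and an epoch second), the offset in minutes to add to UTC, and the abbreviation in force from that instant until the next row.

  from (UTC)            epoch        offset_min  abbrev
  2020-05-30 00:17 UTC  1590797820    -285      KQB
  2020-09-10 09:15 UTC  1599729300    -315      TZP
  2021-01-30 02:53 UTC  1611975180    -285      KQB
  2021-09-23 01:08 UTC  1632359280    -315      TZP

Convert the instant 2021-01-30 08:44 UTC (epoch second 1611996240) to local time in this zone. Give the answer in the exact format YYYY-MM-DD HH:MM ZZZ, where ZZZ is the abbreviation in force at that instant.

2021-01-30 03:59 KQB

Query: 2021-01-30 08:44 UTC
Rule 3/4 (KQB, -04:45): 2021-01-30 02:53 UTC ≤ query < 2021-09-23 01:08 UTC
8·60 + 44 - 285 = 239 min
239 = 0·1440 + 239; 239 = 3·60 + 59 → 03:59, same day
→ 2021-01-30 03:59 KQB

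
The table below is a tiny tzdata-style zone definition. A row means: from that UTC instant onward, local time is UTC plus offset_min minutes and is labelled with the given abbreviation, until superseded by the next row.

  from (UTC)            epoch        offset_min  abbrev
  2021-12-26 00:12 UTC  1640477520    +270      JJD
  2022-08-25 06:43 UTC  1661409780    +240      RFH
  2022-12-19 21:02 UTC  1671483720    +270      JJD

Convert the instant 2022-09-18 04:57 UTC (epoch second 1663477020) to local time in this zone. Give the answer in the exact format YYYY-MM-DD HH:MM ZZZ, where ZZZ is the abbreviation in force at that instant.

2022-09-18 08:57 RFH

Query: 2022-09-18 04:57 UTC
Rule 2/3 (RFH, +04:00): 2022-08-25 06:43 UTC ≤ query < 2022-12-19 21:02 UTC
4·60 + 57 + 240 = 537 min
537 = 0·1440 + 537; 537 = 8·60 + 57 → 08:57, same day
→ 2022-09-18 08:57 RFH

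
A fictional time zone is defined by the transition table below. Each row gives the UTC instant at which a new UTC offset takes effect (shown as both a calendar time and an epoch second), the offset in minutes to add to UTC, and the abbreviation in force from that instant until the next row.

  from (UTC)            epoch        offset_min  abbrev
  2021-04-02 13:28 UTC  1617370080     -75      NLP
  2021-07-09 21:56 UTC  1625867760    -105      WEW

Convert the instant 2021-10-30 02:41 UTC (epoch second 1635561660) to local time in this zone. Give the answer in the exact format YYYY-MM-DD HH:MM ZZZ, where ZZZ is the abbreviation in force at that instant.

2021-10-30 00:56 WEW

Query: 2021-10-30 02:41 UTC
Rule 2/2 (WEW, -01:45): 2021-07-09 21:56 UTC ≤ query < +∞
2·60 + 41 - 105 = 56 min
56 = 0·1440 + 56; 56 = 0·60 + 56 → 00:56, same day
→ 2021-10-30 00:56 WEW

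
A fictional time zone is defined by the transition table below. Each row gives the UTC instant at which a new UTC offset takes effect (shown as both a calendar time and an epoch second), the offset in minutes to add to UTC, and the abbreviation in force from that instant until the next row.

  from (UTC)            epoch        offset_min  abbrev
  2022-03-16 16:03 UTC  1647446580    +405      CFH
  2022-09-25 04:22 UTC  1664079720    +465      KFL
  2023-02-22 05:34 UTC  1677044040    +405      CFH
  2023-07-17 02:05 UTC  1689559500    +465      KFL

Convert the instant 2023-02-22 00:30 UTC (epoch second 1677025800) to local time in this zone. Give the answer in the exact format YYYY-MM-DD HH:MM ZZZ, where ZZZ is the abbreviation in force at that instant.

Query: 2023-02-22 00:30 UTC
Rule 2/4 (KFL, +07:45): 2022-09-25 04:22 UTC ≤ query < 2023-02-22 05:34 UTC
0·60 + 30 + 465 = 495 min
495 = 0·1440 + 495; 495 = 8·60 + 15 → 08:15, same day
→ 2023-02-22 08:15 KFL

2023-02-22 08:15 KFL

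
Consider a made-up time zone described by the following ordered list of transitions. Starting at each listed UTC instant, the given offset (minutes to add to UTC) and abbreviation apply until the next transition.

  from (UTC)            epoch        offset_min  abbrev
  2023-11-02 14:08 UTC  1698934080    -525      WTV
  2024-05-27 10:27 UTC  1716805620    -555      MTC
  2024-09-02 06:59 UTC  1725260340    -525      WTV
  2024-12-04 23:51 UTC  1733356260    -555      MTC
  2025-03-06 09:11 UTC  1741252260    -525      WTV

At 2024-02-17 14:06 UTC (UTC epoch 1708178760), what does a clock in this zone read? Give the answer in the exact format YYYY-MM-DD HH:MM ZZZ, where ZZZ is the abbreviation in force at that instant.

2024-02-17 05:21 WTV

Query: 2024-02-17 14:06 UTC
Rule 1/5 (WTV, -08:45): 2023-11-02 14:08 UTC ≤ query < 2024-05-27 10:27 UTC
14·60 + 6 - 525 = 321 min
321 = 0·1440 + 321; 321 = 5·60 + 21 → 05:21, same day
→ 2024-02-17 05:21 WTV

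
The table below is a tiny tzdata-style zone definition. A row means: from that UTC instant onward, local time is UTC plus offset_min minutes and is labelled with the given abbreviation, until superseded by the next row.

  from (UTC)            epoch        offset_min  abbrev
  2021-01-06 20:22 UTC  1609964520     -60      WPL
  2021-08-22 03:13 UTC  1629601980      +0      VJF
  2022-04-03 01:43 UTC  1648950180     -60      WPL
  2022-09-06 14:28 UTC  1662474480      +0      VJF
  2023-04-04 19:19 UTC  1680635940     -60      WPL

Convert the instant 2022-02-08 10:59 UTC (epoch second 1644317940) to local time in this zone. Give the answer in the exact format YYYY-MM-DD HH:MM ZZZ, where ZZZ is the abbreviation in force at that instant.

Query: 2022-02-08 10:59 UTC
Rule 2/5 (VJF, +00:00): 2021-08-22 03:13 UTC ≤ query < 2022-04-03 01:43 UTC
10·60 + 59 + 0 = 659 min
659 = 0·1440 + 659; 659 = 10·60 + 59 → 10:59, same day
→ 2022-02-08 10:59 VJF

2022-02-08 10:59 VJF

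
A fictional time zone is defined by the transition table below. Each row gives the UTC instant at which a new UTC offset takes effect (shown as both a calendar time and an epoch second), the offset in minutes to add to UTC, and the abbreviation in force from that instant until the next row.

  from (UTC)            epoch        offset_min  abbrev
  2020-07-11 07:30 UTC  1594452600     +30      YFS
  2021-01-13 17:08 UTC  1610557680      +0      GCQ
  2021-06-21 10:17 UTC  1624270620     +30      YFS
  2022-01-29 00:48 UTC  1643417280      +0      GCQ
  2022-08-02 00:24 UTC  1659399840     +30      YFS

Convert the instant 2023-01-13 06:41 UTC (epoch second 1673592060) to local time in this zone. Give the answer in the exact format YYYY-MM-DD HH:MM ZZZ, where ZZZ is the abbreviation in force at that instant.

Query: 2023-01-13 06:41 UTC
Rule 5/5 (YFS, +00:30): 2022-08-02 00:24 UTC ≤ query < +∞
6·60 + 41 + 30 = 431 min
431 = 0·1440 + 431; 431 = 7·60 + 11 → 07:11, same day
→ 2023-01-13 07:11 YFS

2023-01-13 07:11 YFS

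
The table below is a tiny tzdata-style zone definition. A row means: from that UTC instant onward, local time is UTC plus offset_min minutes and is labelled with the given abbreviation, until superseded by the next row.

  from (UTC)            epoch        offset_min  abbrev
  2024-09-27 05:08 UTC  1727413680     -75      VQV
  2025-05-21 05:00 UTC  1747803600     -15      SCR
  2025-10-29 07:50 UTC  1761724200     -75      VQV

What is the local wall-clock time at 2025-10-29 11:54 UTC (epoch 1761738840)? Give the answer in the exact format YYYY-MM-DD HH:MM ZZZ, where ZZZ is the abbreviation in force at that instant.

Query: 2025-10-29 11:54 UTC
Rule 3/3 (VQV, -01:15): 2025-10-29 07:50 UTC ≤ query < +∞
11·60 + 54 - 75 = 639 min
639 = 0·1440 + 639; 639 = 10·60 + 39 → 10:39, same day
→ 2025-10-29 10:39 VQV

2025-10-29 10:39 VQV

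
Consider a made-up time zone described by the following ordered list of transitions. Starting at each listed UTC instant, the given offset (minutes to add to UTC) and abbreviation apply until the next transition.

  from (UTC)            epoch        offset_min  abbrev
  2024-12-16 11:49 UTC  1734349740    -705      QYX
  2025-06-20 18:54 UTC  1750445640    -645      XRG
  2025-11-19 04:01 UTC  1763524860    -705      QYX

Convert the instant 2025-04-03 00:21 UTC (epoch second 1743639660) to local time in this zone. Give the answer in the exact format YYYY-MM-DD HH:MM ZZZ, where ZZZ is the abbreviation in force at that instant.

Query: 2025-04-03 00:21 UTC
Rule 1/3 (QYX, -11:45): 2024-12-16 11:49 UTC ≤ query < 2025-06-20 18:54 UTC
0·60 + 21 - 705 = -684 min
-684 = -1·1440 + 756; 756 = 12·60 + 36 → 12:36, 2025-04-03 - 1 day = 2025-04-02
→ 2025-04-02 12:36 QYX

2025-04-02 12:36 QYX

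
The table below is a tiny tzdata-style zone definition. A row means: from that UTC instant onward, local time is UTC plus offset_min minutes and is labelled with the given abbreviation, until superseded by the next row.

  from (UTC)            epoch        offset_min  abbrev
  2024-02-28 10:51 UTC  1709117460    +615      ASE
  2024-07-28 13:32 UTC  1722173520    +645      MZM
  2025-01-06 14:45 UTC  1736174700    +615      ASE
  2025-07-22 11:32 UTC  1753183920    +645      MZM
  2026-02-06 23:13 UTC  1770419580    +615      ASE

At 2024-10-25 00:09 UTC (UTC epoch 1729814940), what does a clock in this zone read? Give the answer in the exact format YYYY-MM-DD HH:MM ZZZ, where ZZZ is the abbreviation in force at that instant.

2024-10-25 10:54 MZM

Query: 2024-10-25 00:09 UTC
Rule 2/5 (MZM, +10:45): 2024-07-28 13:32 UTC ≤ query < 2025-01-06 14:45 UTC
0·60 + 9 + 645 = 654 min
654 = 0·1440 + 654; 654 = 10·60 + 54 → 10:54, same day
→ 2024-10-25 10:54 MZM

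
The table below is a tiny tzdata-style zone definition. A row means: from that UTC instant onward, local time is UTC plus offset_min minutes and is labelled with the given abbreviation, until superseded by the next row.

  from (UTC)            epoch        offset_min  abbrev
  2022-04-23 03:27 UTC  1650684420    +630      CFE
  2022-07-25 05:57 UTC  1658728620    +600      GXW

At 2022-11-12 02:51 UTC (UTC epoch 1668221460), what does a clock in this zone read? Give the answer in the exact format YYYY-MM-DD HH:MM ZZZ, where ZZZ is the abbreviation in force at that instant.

Query: 2022-11-12 02:51 UTC
Rule 2/2 (GXW, +10:00): 2022-07-25 05:57 UTC ≤ query < +∞
2·60 + 51 + 600 = 771 min
771 = 0·1440 + 771; 771 = 12·60 + 51 → 12:51, same day
→ 2022-11-12 12:51 GXW

2022-11-12 12:51 GXW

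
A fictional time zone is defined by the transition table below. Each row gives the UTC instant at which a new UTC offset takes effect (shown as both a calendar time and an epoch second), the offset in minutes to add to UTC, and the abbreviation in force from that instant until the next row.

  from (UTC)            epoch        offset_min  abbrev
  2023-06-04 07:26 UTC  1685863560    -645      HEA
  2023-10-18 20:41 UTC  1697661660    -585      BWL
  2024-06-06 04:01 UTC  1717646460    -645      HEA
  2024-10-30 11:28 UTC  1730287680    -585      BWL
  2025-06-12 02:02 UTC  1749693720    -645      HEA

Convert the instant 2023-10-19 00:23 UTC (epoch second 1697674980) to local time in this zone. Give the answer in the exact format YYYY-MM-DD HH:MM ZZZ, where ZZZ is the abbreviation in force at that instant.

Query: 2023-10-19 00:23 UTC
Rule 2/5 (BWL, -09:45): 2023-10-18 20:41 UTC ≤ query < 2024-06-06 04:01 UTC
0·60 + 23 - 585 = -562 min
-562 = -1·1440 + 878; 878 = 14·60 + 38 → 14:38, 2023-10-19 - 1 day = 2023-10-18
→ 2023-10-18 14:38 BWL

2023-10-18 14:38 BWL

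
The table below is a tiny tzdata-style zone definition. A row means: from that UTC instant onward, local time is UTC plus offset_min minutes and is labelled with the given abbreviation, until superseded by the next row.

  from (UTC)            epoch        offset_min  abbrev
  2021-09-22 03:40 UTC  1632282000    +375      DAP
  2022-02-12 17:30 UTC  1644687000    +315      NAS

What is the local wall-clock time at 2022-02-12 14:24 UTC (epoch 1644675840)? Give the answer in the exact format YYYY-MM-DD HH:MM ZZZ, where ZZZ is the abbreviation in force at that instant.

Query: 2022-02-12 14:24 UTC
Rule 1/2 (DAP, +06:15): 2021-09-22 03:40 UTC ≤ query < 2022-02-12 17:30 UTC
14·60 + 24 + 375 = 1239 min
1239 = 0·1440 + 1239; 1239 = 20·60 + 39 → 20:39, same day
→ 2022-02-12 20:39 DAP

2022-02-12 20:39 DAP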